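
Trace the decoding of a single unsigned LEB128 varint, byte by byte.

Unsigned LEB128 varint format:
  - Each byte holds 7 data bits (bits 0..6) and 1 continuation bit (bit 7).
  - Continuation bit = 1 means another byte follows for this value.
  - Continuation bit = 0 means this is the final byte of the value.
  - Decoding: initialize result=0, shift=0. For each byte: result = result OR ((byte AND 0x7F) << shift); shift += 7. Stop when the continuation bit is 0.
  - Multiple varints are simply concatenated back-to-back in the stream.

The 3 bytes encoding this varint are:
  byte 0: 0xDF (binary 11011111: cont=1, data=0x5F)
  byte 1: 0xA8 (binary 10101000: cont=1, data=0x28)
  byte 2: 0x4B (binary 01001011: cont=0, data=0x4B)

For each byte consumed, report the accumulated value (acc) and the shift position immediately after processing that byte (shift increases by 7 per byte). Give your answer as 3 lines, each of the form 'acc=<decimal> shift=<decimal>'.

Answer: acc=95 shift=7
acc=5215 shift=14
acc=1234015 shift=21

Derivation:
byte 0=0xDF: payload=0x5F=95, contrib = 95<<0 = 95; acc -> 95, shift -> 7
byte 1=0xA8: payload=0x28=40, contrib = 40<<7 = 5120; acc -> 5215, shift -> 14
byte 2=0x4B: payload=0x4B=75, contrib = 75<<14 = 1228800; acc -> 1234015, shift -> 21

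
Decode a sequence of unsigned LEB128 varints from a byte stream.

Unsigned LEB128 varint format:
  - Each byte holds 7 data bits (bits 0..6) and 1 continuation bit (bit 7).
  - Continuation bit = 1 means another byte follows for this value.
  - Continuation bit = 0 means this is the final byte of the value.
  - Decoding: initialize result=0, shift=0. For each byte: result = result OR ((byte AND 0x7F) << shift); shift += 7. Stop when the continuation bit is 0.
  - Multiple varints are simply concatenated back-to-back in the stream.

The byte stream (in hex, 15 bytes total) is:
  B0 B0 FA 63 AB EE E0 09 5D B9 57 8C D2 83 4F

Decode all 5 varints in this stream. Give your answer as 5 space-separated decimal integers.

Answer: 209623088 20461355 93 11193 165734668

Derivation:
  byte[0]=0xB0 cont=1 payload=0x30=48: acc |= 48<<0 -> acc=48 shift=7
  byte[1]=0xB0 cont=1 payload=0x30=48: acc |= 48<<7 -> acc=6192 shift=14
  byte[2]=0xFA cont=1 payload=0x7A=122: acc |= 122<<14 -> acc=2005040 shift=21
  byte[3]=0x63 cont=0 payload=0x63=99: acc |= 99<<21 -> acc=209623088 shift=28 [end]
Varint 1: bytes[0:4] = B0 B0 FA 63 -> value 209623088 (4 byte(s))
  byte[4]=0xAB cont=1 payload=0x2B=43: acc |= 43<<0 -> acc=43 shift=7
  byte[5]=0xEE cont=1 payload=0x6E=110: acc |= 110<<7 -> acc=14123 shift=14
  byte[6]=0xE0 cont=1 payload=0x60=96: acc |= 96<<14 -> acc=1586987 shift=21
  byte[7]=0x09 cont=0 payload=0x09=9: acc |= 9<<21 -> acc=20461355 shift=28 [end]
Varint 2: bytes[4:8] = AB EE E0 09 -> value 20461355 (4 byte(s))
  byte[8]=0x5D cont=0 payload=0x5D=93: acc |= 93<<0 -> acc=93 shift=7 [end]
Varint 3: bytes[8:9] = 5D -> value 93 (1 byte(s))
  byte[9]=0xB9 cont=1 payload=0x39=57: acc |= 57<<0 -> acc=57 shift=7
  byte[10]=0x57 cont=0 payload=0x57=87: acc |= 87<<7 -> acc=11193 shift=14 [end]
Varint 4: bytes[9:11] = B9 57 -> value 11193 (2 byte(s))
  byte[11]=0x8C cont=1 payload=0x0C=12: acc |= 12<<0 -> acc=12 shift=7
  byte[12]=0xD2 cont=1 payload=0x52=82: acc |= 82<<7 -> acc=10508 shift=14
  byte[13]=0x83 cont=1 payload=0x03=3: acc |= 3<<14 -> acc=59660 shift=21
  byte[14]=0x4F cont=0 payload=0x4F=79: acc |= 79<<21 -> acc=165734668 shift=28 [end]
Varint 5: bytes[11:15] = 8C D2 83 4F -> value 165734668 (4 byte(s))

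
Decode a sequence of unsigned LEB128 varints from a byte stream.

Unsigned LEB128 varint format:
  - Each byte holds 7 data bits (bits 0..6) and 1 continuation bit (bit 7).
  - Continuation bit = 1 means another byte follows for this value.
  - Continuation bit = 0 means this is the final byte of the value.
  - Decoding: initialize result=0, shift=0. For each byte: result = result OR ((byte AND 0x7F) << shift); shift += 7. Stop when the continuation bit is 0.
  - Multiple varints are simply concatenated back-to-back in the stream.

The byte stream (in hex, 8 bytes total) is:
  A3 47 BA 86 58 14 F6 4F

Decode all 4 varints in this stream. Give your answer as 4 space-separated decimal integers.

  byte[0]=0xA3 cont=1 payload=0x23=35: acc |= 35<<0 -> acc=35 shift=7
  byte[1]=0x47 cont=0 payload=0x47=71: acc |= 71<<7 -> acc=9123 shift=14 [end]
Varint 1: bytes[0:2] = A3 47 -> value 9123 (2 byte(s))
  byte[2]=0xBA cont=1 payload=0x3A=58: acc |= 58<<0 -> acc=58 shift=7
  byte[3]=0x86 cont=1 payload=0x06=6: acc |= 6<<7 -> acc=826 shift=14
  byte[4]=0x58 cont=0 payload=0x58=88: acc |= 88<<14 -> acc=1442618 shift=21 [end]
Varint 2: bytes[2:5] = BA 86 58 -> value 1442618 (3 byte(s))
  byte[5]=0x14 cont=0 payload=0x14=20: acc |= 20<<0 -> acc=20 shift=7 [end]
Varint 3: bytes[5:6] = 14 -> value 20 (1 byte(s))
  byte[6]=0xF6 cont=1 payload=0x76=118: acc |= 118<<0 -> acc=118 shift=7
  byte[7]=0x4F cont=0 payload=0x4F=79: acc |= 79<<7 -> acc=10230 shift=14 [end]
Varint 4: bytes[6:8] = F6 4F -> value 10230 (2 byte(s))

Answer: 9123 1442618 20 10230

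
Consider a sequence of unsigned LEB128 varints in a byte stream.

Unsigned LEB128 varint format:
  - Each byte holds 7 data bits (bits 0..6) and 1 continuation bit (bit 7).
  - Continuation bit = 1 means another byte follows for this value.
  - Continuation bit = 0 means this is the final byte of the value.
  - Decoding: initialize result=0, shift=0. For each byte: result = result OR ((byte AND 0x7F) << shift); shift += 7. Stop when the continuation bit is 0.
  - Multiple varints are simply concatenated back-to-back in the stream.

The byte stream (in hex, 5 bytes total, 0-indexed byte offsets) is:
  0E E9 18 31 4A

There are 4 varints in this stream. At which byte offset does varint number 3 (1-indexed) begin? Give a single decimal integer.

Answer: 3

Derivation:
  byte[0]=0x0E cont=0 payload=0x0E=14: acc |= 14<<0 -> acc=14 shift=7 [end]
Varint 1: bytes[0:1] = 0E -> value 14 (1 byte(s))
  byte[1]=0xE9 cont=1 payload=0x69=105: acc |= 105<<0 -> acc=105 shift=7
  byte[2]=0x18 cont=0 payload=0x18=24: acc |= 24<<7 -> acc=3177 shift=14 [end]
Varint 2: bytes[1:3] = E9 18 -> value 3177 (2 byte(s))
  byte[3]=0x31 cont=0 payload=0x31=49: acc |= 49<<0 -> acc=49 shift=7 [end]
Varint 3: bytes[3:4] = 31 -> value 49 (1 byte(s))
  byte[4]=0x4A cont=0 payload=0x4A=74: acc |= 74<<0 -> acc=74 shift=7 [end]
Varint 4: bytes[4:5] = 4A -> value 74 (1 byte(s))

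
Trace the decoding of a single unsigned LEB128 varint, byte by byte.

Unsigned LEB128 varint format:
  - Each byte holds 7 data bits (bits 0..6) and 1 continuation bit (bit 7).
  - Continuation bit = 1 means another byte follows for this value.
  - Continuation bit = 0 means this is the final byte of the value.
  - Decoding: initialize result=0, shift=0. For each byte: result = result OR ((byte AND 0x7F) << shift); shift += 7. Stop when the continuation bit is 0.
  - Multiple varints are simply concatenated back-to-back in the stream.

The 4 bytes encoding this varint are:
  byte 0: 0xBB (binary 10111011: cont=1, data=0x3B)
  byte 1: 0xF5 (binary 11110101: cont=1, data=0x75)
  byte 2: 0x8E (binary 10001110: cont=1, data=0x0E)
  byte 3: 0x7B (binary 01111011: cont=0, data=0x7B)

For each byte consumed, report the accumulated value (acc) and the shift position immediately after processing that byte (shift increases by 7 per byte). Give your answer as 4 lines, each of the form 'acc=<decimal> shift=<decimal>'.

Answer: acc=59 shift=7
acc=15035 shift=14
acc=244411 shift=21
acc=258194107 shift=28

Derivation:
byte 0=0xBB: payload=0x3B=59, contrib = 59<<0 = 59; acc -> 59, shift -> 7
byte 1=0xF5: payload=0x75=117, contrib = 117<<7 = 14976; acc -> 15035, shift -> 14
byte 2=0x8E: payload=0x0E=14, contrib = 14<<14 = 229376; acc -> 244411, shift -> 21
byte 3=0x7B: payload=0x7B=123, contrib = 123<<21 = 257949696; acc -> 258194107, shift -> 28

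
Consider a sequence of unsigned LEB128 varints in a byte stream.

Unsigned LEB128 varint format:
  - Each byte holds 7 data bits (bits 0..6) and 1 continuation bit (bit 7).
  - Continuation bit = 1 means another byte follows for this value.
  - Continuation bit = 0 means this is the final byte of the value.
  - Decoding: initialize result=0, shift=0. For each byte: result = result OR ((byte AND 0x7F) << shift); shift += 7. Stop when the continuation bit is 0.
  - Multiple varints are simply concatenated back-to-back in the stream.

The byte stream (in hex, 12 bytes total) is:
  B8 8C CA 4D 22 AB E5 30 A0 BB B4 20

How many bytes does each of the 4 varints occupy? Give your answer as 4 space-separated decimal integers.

  byte[0]=0xB8 cont=1 payload=0x38=56: acc |= 56<<0 -> acc=56 shift=7
  byte[1]=0x8C cont=1 payload=0x0C=12: acc |= 12<<7 -> acc=1592 shift=14
  byte[2]=0xCA cont=1 payload=0x4A=74: acc |= 74<<14 -> acc=1214008 shift=21
  byte[3]=0x4D cont=0 payload=0x4D=77: acc |= 77<<21 -> acc=162694712 shift=28 [end]
Varint 1: bytes[0:4] = B8 8C CA 4D -> value 162694712 (4 byte(s))
  byte[4]=0x22 cont=0 payload=0x22=34: acc |= 34<<0 -> acc=34 shift=7 [end]
Varint 2: bytes[4:5] = 22 -> value 34 (1 byte(s))
  byte[5]=0xAB cont=1 payload=0x2B=43: acc |= 43<<0 -> acc=43 shift=7
  byte[6]=0xE5 cont=1 payload=0x65=101: acc |= 101<<7 -> acc=12971 shift=14
  byte[7]=0x30 cont=0 payload=0x30=48: acc |= 48<<14 -> acc=799403 shift=21 [end]
Varint 3: bytes[5:8] = AB E5 30 -> value 799403 (3 byte(s))
  byte[8]=0xA0 cont=1 payload=0x20=32: acc |= 32<<0 -> acc=32 shift=7
  byte[9]=0xBB cont=1 payload=0x3B=59: acc |= 59<<7 -> acc=7584 shift=14
  byte[10]=0xB4 cont=1 payload=0x34=52: acc |= 52<<14 -> acc=859552 shift=21
  byte[11]=0x20 cont=0 payload=0x20=32: acc |= 32<<21 -> acc=67968416 shift=28 [end]
Varint 4: bytes[8:12] = A0 BB B4 20 -> value 67968416 (4 byte(s))

Answer: 4 1 3 4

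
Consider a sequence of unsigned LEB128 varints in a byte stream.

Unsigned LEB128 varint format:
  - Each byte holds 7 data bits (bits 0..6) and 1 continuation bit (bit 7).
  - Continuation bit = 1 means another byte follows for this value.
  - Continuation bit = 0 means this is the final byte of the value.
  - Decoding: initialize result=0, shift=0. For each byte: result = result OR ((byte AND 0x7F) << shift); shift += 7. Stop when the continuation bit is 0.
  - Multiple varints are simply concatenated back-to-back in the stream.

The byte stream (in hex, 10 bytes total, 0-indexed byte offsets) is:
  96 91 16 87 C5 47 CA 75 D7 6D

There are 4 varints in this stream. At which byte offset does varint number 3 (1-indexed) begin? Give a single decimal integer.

  byte[0]=0x96 cont=1 payload=0x16=22: acc |= 22<<0 -> acc=22 shift=7
  byte[1]=0x91 cont=1 payload=0x11=17: acc |= 17<<7 -> acc=2198 shift=14
  byte[2]=0x16 cont=0 payload=0x16=22: acc |= 22<<14 -> acc=362646 shift=21 [end]
Varint 1: bytes[0:3] = 96 91 16 -> value 362646 (3 byte(s))
  byte[3]=0x87 cont=1 payload=0x07=7: acc |= 7<<0 -> acc=7 shift=7
  byte[4]=0xC5 cont=1 payload=0x45=69: acc |= 69<<7 -> acc=8839 shift=14
  byte[5]=0x47 cont=0 payload=0x47=71: acc |= 71<<14 -> acc=1172103 shift=21 [end]
Varint 2: bytes[3:6] = 87 C5 47 -> value 1172103 (3 byte(s))
  byte[6]=0xCA cont=1 payload=0x4A=74: acc |= 74<<0 -> acc=74 shift=7
  byte[7]=0x75 cont=0 payload=0x75=117: acc |= 117<<7 -> acc=15050 shift=14 [end]
Varint 3: bytes[6:8] = CA 75 -> value 15050 (2 byte(s))
  byte[8]=0xD7 cont=1 payload=0x57=87: acc |= 87<<0 -> acc=87 shift=7
  byte[9]=0x6D cont=0 payload=0x6D=109: acc |= 109<<7 -> acc=14039 shift=14 [end]
Varint 4: bytes[8:10] = D7 6D -> value 14039 (2 byte(s))

Answer: 6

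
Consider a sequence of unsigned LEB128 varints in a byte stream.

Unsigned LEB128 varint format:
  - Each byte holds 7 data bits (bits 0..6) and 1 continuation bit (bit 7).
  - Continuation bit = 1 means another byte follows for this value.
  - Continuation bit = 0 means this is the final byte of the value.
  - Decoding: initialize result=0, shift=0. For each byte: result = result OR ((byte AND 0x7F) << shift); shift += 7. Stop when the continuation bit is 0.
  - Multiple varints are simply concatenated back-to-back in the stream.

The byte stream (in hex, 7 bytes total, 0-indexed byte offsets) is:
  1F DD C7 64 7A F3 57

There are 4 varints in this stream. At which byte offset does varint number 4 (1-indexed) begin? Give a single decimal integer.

  byte[0]=0x1F cont=0 payload=0x1F=31: acc |= 31<<0 -> acc=31 shift=7 [end]
Varint 1: bytes[0:1] = 1F -> value 31 (1 byte(s))
  byte[1]=0xDD cont=1 payload=0x5D=93: acc |= 93<<0 -> acc=93 shift=7
  byte[2]=0xC7 cont=1 payload=0x47=71: acc |= 71<<7 -> acc=9181 shift=14
  byte[3]=0x64 cont=0 payload=0x64=100: acc |= 100<<14 -> acc=1647581 shift=21 [end]
Varint 2: bytes[1:4] = DD C7 64 -> value 1647581 (3 byte(s))
  byte[4]=0x7A cont=0 payload=0x7A=122: acc |= 122<<0 -> acc=122 shift=7 [end]
Varint 3: bytes[4:5] = 7A -> value 122 (1 byte(s))
  byte[5]=0xF3 cont=1 payload=0x73=115: acc |= 115<<0 -> acc=115 shift=7
  byte[6]=0x57 cont=0 payload=0x57=87: acc |= 87<<7 -> acc=11251 shift=14 [end]
Varint 4: bytes[5:7] = F3 57 -> value 11251 (2 byte(s))

Answer: 5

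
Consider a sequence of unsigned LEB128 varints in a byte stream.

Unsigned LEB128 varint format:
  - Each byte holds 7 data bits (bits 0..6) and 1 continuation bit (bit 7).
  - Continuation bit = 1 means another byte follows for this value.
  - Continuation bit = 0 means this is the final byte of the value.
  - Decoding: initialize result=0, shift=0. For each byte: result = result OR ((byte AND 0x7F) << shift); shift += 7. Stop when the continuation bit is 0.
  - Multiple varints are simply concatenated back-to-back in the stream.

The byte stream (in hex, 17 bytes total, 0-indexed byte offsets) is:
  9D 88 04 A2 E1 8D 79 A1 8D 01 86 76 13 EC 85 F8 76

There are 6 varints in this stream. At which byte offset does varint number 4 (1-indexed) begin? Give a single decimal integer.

  byte[0]=0x9D cont=1 payload=0x1D=29: acc |= 29<<0 -> acc=29 shift=7
  byte[1]=0x88 cont=1 payload=0x08=8: acc |= 8<<7 -> acc=1053 shift=14
  byte[2]=0x04 cont=0 payload=0x04=4: acc |= 4<<14 -> acc=66589 shift=21 [end]
Varint 1: bytes[0:3] = 9D 88 04 -> value 66589 (3 byte(s))
  byte[3]=0xA2 cont=1 payload=0x22=34: acc |= 34<<0 -> acc=34 shift=7
  byte[4]=0xE1 cont=1 payload=0x61=97: acc |= 97<<7 -> acc=12450 shift=14
  byte[5]=0x8D cont=1 payload=0x0D=13: acc |= 13<<14 -> acc=225442 shift=21
  byte[6]=0x79 cont=0 payload=0x79=121: acc |= 121<<21 -> acc=253980834 shift=28 [end]
Varint 2: bytes[3:7] = A2 E1 8D 79 -> value 253980834 (4 byte(s))
  byte[7]=0xA1 cont=1 payload=0x21=33: acc |= 33<<0 -> acc=33 shift=7
  byte[8]=0x8D cont=1 payload=0x0D=13: acc |= 13<<7 -> acc=1697 shift=14
  byte[9]=0x01 cont=0 payload=0x01=1: acc |= 1<<14 -> acc=18081 shift=21 [end]
Varint 3: bytes[7:10] = A1 8D 01 -> value 18081 (3 byte(s))
  byte[10]=0x86 cont=1 payload=0x06=6: acc |= 6<<0 -> acc=6 shift=7
  byte[11]=0x76 cont=0 payload=0x76=118: acc |= 118<<7 -> acc=15110 shift=14 [end]
Varint 4: bytes[10:12] = 86 76 -> value 15110 (2 byte(s))
  byte[12]=0x13 cont=0 payload=0x13=19: acc |= 19<<0 -> acc=19 shift=7 [end]
Varint 5: bytes[12:13] = 13 -> value 19 (1 byte(s))
  byte[13]=0xEC cont=1 payload=0x6C=108: acc |= 108<<0 -> acc=108 shift=7
  byte[14]=0x85 cont=1 payload=0x05=5: acc |= 5<<7 -> acc=748 shift=14
  byte[15]=0xF8 cont=1 payload=0x78=120: acc |= 120<<14 -> acc=1966828 shift=21
  byte[16]=0x76 cont=0 payload=0x76=118: acc |= 118<<21 -> acc=249430764 shift=28 [end]
Varint 6: bytes[13:17] = EC 85 F8 76 -> value 249430764 (4 byte(s))

Answer: 10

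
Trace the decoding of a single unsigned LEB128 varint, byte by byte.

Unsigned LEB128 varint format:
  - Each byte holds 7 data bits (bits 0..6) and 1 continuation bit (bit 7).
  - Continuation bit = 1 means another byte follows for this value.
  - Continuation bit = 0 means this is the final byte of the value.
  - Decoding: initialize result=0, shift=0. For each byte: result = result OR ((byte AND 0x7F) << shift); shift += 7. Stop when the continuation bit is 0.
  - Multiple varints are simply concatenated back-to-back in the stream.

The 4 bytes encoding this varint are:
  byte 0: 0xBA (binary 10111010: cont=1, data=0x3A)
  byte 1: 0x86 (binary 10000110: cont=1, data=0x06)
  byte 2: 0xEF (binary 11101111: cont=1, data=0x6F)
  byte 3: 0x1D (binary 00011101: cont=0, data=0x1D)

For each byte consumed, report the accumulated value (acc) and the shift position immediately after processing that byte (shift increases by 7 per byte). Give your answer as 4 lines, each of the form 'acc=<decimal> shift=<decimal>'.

Answer: acc=58 shift=7
acc=826 shift=14
acc=1819450 shift=21
acc=62636858 shift=28

Derivation:
byte 0=0xBA: payload=0x3A=58, contrib = 58<<0 = 58; acc -> 58, shift -> 7
byte 1=0x86: payload=0x06=6, contrib = 6<<7 = 768; acc -> 826, shift -> 14
byte 2=0xEF: payload=0x6F=111, contrib = 111<<14 = 1818624; acc -> 1819450, shift -> 21
byte 3=0x1D: payload=0x1D=29, contrib = 29<<21 = 60817408; acc -> 62636858, shift -> 28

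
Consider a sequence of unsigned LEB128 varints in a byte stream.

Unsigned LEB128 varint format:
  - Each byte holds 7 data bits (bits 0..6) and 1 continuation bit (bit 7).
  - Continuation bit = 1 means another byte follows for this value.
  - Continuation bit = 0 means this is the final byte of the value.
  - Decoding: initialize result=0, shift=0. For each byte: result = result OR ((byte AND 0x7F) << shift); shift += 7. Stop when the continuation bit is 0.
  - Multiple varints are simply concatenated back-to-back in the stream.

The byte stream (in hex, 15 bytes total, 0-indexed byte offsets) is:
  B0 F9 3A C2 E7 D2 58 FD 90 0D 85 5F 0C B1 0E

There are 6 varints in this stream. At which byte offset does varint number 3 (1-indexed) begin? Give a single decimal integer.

Answer: 7

Derivation:
  byte[0]=0xB0 cont=1 payload=0x30=48: acc |= 48<<0 -> acc=48 shift=7
  byte[1]=0xF9 cont=1 payload=0x79=121: acc |= 121<<7 -> acc=15536 shift=14
  byte[2]=0x3A cont=0 payload=0x3A=58: acc |= 58<<14 -> acc=965808 shift=21 [end]
Varint 1: bytes[0:3] = B0 F9 3A -> value 965808 (3 byte(s))
  byte[3]=0xC2 cont=1 payload=0x42=66: acc |= 66<<0 -> acc=66 shift=7
  byte[4]=0xE7 cont=1 payload=0x67=103: acc |= 103<<7 -> acc=13250 shift=14
  byte[5]=0xD2 cont=1 payload=0x52=82: acc |= 82<<14 -> acc=1356738 shift=21
  byte[6]=0x58 cont=0 payload=0x58=88: acc |= 88<<21 -> acc=185906114 shift=28 [end]
Varint 2: bytes[3:7] = C2 E7 D2 58 -> value 185906114 (4 byte(s))
  byte[7]=0xFD cont=1 payload=0x7D=125: acc |= 125<<0 -> acc=125 shift=7
  byte[8]=0x90 cont=1 payload=0x10=16: acc |= 16<<7 -> acc=2173 shift=14
  byte[9]=0x0D cont=0 payload=0x0D=13: acc |= 13<<14 -> acc=215165 shift=21 [end]
Varint 3: bytes[7:10] = FD 90 0D -> value 215165 (3 byte(s))
  byte[10]=0x85 cont=1 payload=0x05=5: acc |= 5<<0 -> acc=5 shift=7
  byte[11]=0x5F cont=0 payload=0x5F=95: acc |= 95<<7 -> acc=12165 shift=14 [end]
Varint 4: bytes[10:12] = 85 5F -> value 12165 (2 byte(s))
  byte[12]=0x0C cont=0 payload=0x0C=12: acc |= 12<<0 -> acc=12 shift=7 [end]
Varint 5: bytes[12:13] = 0C -> value 12 (1 byte(s))
  byte[13]=0xB1 cont=1 payload=0x31=49: acc |= 49<<0 -> acc=49 shift=7
  byte[14]=0x0E cont=0 payload=0x0E=14: acc |= 14<<7 -> acc=1841 shift=14 [end]
Varint 6: bytes[13:15] = B1 0E -> value 1841 (2 byte(s))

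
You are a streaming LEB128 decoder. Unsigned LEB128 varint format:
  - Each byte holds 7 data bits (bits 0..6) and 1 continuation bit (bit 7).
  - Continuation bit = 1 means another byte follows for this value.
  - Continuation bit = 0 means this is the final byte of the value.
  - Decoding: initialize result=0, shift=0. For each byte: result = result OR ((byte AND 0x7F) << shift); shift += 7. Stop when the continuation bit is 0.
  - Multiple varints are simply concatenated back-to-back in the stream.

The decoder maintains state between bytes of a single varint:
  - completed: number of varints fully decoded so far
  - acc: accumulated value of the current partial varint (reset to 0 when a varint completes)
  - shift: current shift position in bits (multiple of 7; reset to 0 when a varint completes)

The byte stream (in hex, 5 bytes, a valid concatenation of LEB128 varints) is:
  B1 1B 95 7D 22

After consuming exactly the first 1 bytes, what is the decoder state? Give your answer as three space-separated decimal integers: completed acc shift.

byte[0]=0xB1 cont=1 payload=0x31: acc |= 49<<0 -> completed=0 acc=49 shift=7

Answer: 0 49 7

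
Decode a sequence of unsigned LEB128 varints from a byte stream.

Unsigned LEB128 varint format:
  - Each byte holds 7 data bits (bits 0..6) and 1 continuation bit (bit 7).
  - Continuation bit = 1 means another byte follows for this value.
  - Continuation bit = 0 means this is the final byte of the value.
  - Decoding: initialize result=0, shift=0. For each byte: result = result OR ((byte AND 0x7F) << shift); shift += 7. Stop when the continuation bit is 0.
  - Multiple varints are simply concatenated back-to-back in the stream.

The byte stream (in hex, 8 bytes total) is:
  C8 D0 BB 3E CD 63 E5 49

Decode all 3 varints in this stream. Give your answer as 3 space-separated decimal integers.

  byte[0]=0xC8 cont=1 payload=0x48=72: acc |= 72<<0 -> acc=72 shift=7
  byte[1]=0xD0 cont=1 payload=0x50=80: acc |= 80<<7 -> acc=10312 shift=14
  byte[2]=0xBB cont=1 payload=0x3B=59: acc |= 59<<14 -> acc=976968 shift=21
  byte[3]=0x3E cont=0 payload=0x3E=62: acc |= 62<<21 -> acc=131000392 shift=28 [end]
Varint 1: bytes[0:4] = C8 D0 BB 3E -> value 131000392 (4 byte(s))
  byte[4]=0xCD cont=1 payload=0x4D=77: acc |= 77<<0 -> acc=77 shift=7
  byte[5]=0x63 cont=0 payload=0x63=99: acc |= 99<<7 -> acc=12749 shift=14 [end]
Varint 2: bytes[4:6] = CD 63 -> value 12749 (2 byte(s))
  byte[6]=0xE5 cont=1 payload=0x65=101: acc |= 101<<0 -> acc=101 shift=7
  byte[7]=0x49 cont=0 payload=0x49=73: acc |= 73<<7 -> acc=9445 shift=14 [end]
Varint 3: bytes[6:8] = E5 49 -> value 9445 (2 byte(s))

Answer: 131000392 12749 9445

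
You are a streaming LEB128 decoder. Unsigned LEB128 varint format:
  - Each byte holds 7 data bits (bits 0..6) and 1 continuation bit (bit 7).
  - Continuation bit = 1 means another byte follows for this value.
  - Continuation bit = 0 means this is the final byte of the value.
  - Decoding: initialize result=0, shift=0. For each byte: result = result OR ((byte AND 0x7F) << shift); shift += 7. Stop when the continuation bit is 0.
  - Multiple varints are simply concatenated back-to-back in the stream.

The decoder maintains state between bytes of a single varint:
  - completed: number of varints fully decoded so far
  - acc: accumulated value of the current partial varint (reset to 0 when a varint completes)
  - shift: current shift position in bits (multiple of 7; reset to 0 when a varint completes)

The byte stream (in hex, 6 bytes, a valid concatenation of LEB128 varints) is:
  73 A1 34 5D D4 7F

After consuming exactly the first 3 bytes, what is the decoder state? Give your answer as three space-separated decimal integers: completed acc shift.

Answer: 2 0 0

Derivation:
byte[0]=0x73 cont=0 payload=0x73: varint #1 complete (value=115); reset -> completed=1 acc=0 shift=0
byte[1]=0xA1 cont=1 payload=0x21: acc |= 33<<0 -> completed=1 acc=33 shift=7
byte[2]=0x34 cont=0 payload=0x34: varint #2 complete (value=6689); reset -> completed=2 acc=0 shift=0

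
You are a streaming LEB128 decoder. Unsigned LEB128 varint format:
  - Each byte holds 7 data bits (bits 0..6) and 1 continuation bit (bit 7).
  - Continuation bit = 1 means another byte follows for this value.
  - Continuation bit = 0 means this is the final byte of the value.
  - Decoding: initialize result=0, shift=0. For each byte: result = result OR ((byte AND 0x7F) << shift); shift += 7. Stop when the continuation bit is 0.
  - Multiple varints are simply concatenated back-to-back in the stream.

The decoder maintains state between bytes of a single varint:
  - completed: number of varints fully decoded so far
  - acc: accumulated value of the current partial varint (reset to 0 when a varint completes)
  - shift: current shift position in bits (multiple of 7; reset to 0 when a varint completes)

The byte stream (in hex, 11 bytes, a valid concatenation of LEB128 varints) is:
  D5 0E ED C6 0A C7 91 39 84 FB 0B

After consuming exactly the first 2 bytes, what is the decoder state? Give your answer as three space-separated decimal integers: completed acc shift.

byte[0]=0xD5 cont=1 payload=0x55: acc |= 85<<0 -> completed=0 acc=85 shift=7
byte[1]=0x0E cont=0 payload=0x0E: varint #1 complete (value=1877); reset -> completed=1 acc=0 shift=0

Answer: 1 0 0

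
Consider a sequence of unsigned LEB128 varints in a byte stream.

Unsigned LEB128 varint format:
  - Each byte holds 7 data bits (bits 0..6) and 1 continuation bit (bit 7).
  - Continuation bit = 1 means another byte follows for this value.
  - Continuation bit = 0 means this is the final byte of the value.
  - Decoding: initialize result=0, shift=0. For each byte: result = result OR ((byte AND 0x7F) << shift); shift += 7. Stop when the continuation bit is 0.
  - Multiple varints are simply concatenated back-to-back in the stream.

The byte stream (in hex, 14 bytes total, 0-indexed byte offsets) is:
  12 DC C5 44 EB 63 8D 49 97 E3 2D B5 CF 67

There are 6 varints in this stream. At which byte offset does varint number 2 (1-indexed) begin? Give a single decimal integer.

Answer: 1

Derivation:
  byte[0]=0x12 cont=0 payload=0x12=18: acc |= 18<<0 -> acc=18 shift=7 [end]
Varint 1: bytes[0:1] = 12 -> value 18 (1 byte(s))
  byte[1]=0xDC cont=1 payload=0x5C=92: acc |= 92<<0 -> acc=92 shift=7
  byte[2]=0xC5 cont=1 payload=0x45=69: acc |= 69<<7 -> acc=8924 shift=14
  byte[3]=0x44 cont=0 payload=0x44=68: acc |= 68<<14 -> acc=1123036 shift=21 [end]
Varint 2: bytes[1:4] = DC C5 44 -> value 1123036 (3 byte(s))
  byte[4]=0xEB cont=1 payload=0x6B=107: acc |= 107<<0 -> acc=107 shift=7
  byte[5]=0x63 cont=0 payload=0x63=99: acc |= 99<<7 -> acc=12779 shift=14 [end]
Varint 3: bytes[4:6] = EB 63 -> value 12779 (2 byte(s))
  byte[6]=0x8D cont=1 payload=0x0D=13: acc |= 13<<0 -> acc=13 shift=7
  byte[7]=0x49 cont=0 payload=0x49=73: acc |= 73<<7 -> acc=9357 shift=14 [end]
Varint 4: bytes[6:8] = 8D 49 -> value 9357 (2 byte(s))
  byte[8]=0x97 cont=1 payload=0x17=23: acc |= 23<<0 -> acc=23 shift=7
  byte[9]=0xE3 cont=1 payload=0x63=99: acc |= 99<<7 -> acc=12695 shift=14
  byte[10]=0x2D cont=0 payload=0x2D=45: acc |= 45<<14 -> acc=749975 shift=21 [end]
Varint 5: bytes[8:11] = 97 E3 2D -> value 749975 (3 byte(s))
  byte[11]=0xB5 cont=1 payload=0x35=53: acc |= 53<<0 -> acc=53 shift=7
  byte[12]=0xCF cont=1 payload=0x4F=79: acc |= 79<<7 -> acc=10165 shift=14
  byte[13]=0x67 cont=0 payload=0x67=103: acc |= 103<<14 -> acc=1697717 shift=21 [end]
Varint 6: bytes[11:14] = B5 CF 67 -> value 1697717 (3 byte(s))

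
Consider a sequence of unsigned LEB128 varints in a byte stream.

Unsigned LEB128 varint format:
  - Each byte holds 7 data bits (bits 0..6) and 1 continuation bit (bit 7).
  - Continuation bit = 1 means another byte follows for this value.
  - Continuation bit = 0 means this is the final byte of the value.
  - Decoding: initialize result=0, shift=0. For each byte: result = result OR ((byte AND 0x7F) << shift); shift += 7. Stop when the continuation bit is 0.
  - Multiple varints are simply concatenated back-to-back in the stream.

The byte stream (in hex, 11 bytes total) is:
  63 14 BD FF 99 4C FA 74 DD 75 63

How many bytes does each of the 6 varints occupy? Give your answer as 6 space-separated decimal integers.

Answer: 1 1 4 2 2 1

Derivation:
  byte[0]=0x63 cont=0 payload=0x63=99: acc |= 99<<0 -> acc=99 shift=7 [end]
Varint 1: bytes[0:1] = 63 -> value 99 (1 byte(s))
  byte[1]=0x14 cont=0 payload=0x14=20: acc |= 20<<0 -> acc=20 shift=7 [end]
Varint 2: bytes[1:2] = 14 -> value 20 (1 byte(s))
  byte[2]=0xBD cont=1 payload=0x3D=61: acc |= 61<<0 -> acc=61 shift=7
  byte[3]=0xFF cont=1 payload=0x7F=127: acc |= 127<<7 -> acc=16317 shift=14
  byte[4]=0x99 cont=1 payload=0x19=25: acc |= 25<<14 -> acc=425917 shift=21
  byte[5]=0x4C cont=0 payload=0x4C=76: acc |= 76<<21 -> acc=159809469 shift=28 [end]
Varint 3: bytes[2:6] = BD FF 99 4C -> value 159809469 (4 byte(s))
  byte[6]=0xFA cont=1 payload=0x7A=122: acc |= 122<<0 -> acc=122 shift=7
  byte[7]=0x74 cont=0 payload=0x74=116: acc |= 116<<7 -> acc=14970 shift=14 [end]
Varint 4: bytes[6:8] = FA 74 -> value 14970 (2 byte(s))
  byte[8]=0xDD cont=1 payload=0x5D=93: acc |= 93<<0 -> acc=93 shift=7
  byte[9]=0x75 cont=0 payload=0x75=117: acc |= 117<<7 -> acc=15069 shift=14 [end]
Varint 5: bytes[8:10] = DD 75 -> value 15069 (2 byte(s))
  byte[10]=0x63 cont=0 payload=0x63=99: acc |= 99<<0 -> acc=99 shift=7 [end]
Varint 6: bytes[10:11] = 63 -> value 99 (1 byte(s))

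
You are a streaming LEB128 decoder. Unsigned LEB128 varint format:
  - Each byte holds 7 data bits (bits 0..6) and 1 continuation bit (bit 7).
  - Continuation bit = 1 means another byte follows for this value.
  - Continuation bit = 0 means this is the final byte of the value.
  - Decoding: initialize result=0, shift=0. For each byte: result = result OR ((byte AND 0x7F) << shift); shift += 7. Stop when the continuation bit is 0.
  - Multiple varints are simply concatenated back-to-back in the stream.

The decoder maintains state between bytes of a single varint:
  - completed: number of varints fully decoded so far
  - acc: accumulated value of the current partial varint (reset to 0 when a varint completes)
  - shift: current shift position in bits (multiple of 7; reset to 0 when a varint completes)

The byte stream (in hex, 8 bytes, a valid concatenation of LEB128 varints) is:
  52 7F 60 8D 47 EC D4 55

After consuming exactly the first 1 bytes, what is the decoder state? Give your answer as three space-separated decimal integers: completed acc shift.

byte[0]=0x52 cont=0 payload=0x52: varint #1 complete (value=82); reset -> completed=1 acc=0 shift=0

Answer: 1 0 0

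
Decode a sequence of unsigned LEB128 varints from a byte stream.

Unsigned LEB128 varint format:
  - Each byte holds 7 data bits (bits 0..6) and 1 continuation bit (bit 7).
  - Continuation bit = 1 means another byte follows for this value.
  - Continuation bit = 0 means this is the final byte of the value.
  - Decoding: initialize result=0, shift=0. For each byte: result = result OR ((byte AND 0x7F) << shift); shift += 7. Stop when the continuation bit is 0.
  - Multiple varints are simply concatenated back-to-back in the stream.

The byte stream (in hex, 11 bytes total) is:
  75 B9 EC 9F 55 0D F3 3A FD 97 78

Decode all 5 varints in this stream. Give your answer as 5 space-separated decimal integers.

  byte[0]=0x75 cont=0 payload=0x75=117: acc |= 117<<0 -> acc=117 shift=7 [end]
Varint 1: bytes[0:1] = 75 -> value 117 (1 byte(s))
  byte[1]=0xB9 cont=1 payload=0x39=57: acc |= 57<<0 -> acc=57 shift=7
  byte[2]=0xEC cont=1 payload=0x6C=108: acc |= 108<<7 -> acc=13881 shift=14
  byte[3]=0x9F cont=1 payload=0x1F=31: acc |= 31<<14 -> acc=521785 shift=21
  byte[4]=0x55 cont=0 payload=0x55=85: acc |= 85<<21 -> acc=178779705 shift=28 [end]
Varint 2: bytes[1:5] = B9 EC 9F 55 -> value 178779705 (4 byte(s))
  byte[5]=0x0D cont=0 payload=0x0D=13: acc |= 13<<0 -> acc=13 shift=7 [end]
Varint 3: bytes[5:6] = 0D -> value 13 (1 byte(s))
  byte[6]=0xF3 cont=1 payload=0x73=115: acc |= 115<<0 -> acc=115 shift=7
  byte[7]=0x3A cont=0 payload=0x3A=58: acc |= 58<<7 -> acc=7539 shift=14 [end]
Varint 4: bytes[6:8] = F3 3A -> value 7539 (2 byte(s))
  byte[8]=0xFD cont=1 payload=0x7D=125: acc |= 125<<0 -> acc=125 shift=7
  byte[9]=0x97 cont=1 payload=0x17=23: acc |= 23<<7 -> acc=3069 shift=14
  byte[10]=0x78 cont=0 payload=0x78=120: acc |= 120<<14 -> acc=1969149 shift=21 [end]
Varint 5: bytes[8:11] = FD 97 78 -> value 1969149 (3 byte(s))

Answer: 117 178779705 13 7539 1969149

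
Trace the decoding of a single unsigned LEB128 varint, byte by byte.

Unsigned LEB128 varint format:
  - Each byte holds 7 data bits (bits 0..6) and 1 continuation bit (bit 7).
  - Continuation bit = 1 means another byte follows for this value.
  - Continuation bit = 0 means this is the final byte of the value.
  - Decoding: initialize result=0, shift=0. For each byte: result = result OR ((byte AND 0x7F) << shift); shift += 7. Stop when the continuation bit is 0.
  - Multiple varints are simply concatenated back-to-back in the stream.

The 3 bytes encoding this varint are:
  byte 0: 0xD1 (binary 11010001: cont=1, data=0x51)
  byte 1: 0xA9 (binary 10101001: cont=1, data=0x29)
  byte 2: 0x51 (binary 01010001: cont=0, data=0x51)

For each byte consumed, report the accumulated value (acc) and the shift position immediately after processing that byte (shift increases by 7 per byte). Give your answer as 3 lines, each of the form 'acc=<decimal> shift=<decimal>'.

Answer: acc=81 shift=7
acc=5329 shift=14
acc=1332433 shift=21

Derivation:
byte 0=0xD1: payload=0x51=81, contrib = 81<<0 = 81; acc -> 81, shift -> 7
byte 1=0xA9: payload=0x29=41, contrib = 41<<7 = 5248; acc -> 5329, shift -> 14
byte 2=0x51: payload=0x51=81, contrib = 81<<14 = 1327104; acc -> 1332433, shift -> 21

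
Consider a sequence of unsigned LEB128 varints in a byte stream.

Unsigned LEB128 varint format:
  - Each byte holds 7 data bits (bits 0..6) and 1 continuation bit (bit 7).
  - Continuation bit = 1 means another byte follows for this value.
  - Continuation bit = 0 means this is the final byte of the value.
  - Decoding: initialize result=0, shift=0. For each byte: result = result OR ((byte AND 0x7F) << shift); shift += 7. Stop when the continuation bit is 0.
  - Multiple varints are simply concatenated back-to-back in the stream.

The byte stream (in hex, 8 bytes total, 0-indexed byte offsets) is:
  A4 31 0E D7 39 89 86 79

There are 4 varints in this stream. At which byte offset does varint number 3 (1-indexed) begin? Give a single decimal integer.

  byte[0]=0xA4 cont=1 payload=0x24=36: acc |= 36<<0 -> acc=36 shift=7
  byte[1]=0x31 cont=0 payload=0x31=49: acc |= 49<<7 -> acc=6308 shift=14 [end]
Varint 1: bytes[0:2] = A4 31 -> value 6308 (2 byte(s))
  byte[2]=0x0E cont=0 payload=0x0E=14: acc |= 14<<0 -> acc=14 shift=7 [end]
Varint 2: bytes[2:3] = 0E -> value 14 (1 byte(s))
  byte[3]=0xD7 cont=1 payload=0x57=87: acc |= 87<<0 -> acc=87 shift=7
  byte[4]=0x39 cont=0 payload=0x39=57: acc |= 57<<7 -> acc=7383 shift=14 [end]
Varint 3: bytes[3:5] = D7 39 -> value 7383 (2 byte(s))
  byte[5]=0x89 cont=1 payload=0x09=9: acc |= 9<<0 -> acc=9 shift=7
  byte[6]=0x86 cont=1 payload=0x06=6: acc |= 6<<7 -> acc=777 shift=14
  byte[7]=0x79 cont=0 payload=0x79=121: acc |= 121<<14 -> acc=1983241 shift=21 [end]
Varint 4: bytes[5:8] = 89 86 79 -> value 1983241 (3 byte(s))

Answer: 3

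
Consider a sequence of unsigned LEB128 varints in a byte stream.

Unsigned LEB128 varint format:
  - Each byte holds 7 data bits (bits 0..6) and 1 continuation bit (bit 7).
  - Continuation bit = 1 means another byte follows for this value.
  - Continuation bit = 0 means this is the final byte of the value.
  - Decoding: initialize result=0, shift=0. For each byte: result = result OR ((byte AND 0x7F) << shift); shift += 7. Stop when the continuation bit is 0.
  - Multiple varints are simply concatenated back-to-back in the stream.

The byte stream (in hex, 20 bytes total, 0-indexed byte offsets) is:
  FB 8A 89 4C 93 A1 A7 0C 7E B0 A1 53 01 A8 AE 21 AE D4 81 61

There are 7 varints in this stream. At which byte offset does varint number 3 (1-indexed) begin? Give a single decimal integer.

Answer: 8

Derivation:
  byte[0]=0xFB cont=1 payload=0x7B=123: acc |= 123<<0 -> acc=123 shift=7
  byte[1]=0x8A cont=1 payload=0x0A=10: acc |= 10<<7 -> acc=1403 shift=14
  byte[2]=0x89 cont=1 payload=0x09=9: acc |= 9<<14 -> acc=148859 shift=21
  byte[3]=0x4C cont=0 payload=0x4C=76: acc |= 76<<21 -> acc=159532411 shift=28 [end]
Varint 1: bytes[0:4] = FB 8A 89 4C -> value 159532411 (4 byte(s))
  byte[4]=0x93 cont=1 payload=0x13=19: acc |= 19<<0 -> acc=19 shift=7
  byte[5]=0xA1 cont=1 payload=0x21=33: acc |= 33<<7 -> acc=4243 shift=14
  byte[6]=0xA7 cont=1 payload=0x27=39: acc |= 39<<14 -> acc=643219 shift=21
  byte[7]=0x0C cont=0 payload=0x0C=12: acc |= 12<<21 -> acc=25809043 shift=28 [end]
Varint 2: bytes[4:8] = 93 A1 A7 0C -> value 25809043 (4 byte(s))
  byte[8]=0x7E cont=0 payload=0x7E=126: acc |= 126<<0 -> acc=126 shift=7 [end]
Varint 3: bytes[8:9] = 7E -> value 126 (1 byte(s))
  byte[9]=0xB0 cont=1 payload=0x30=48: acc |= 48<<0 -> acc=48 shift=7
  byte[10]=0xA1 cont=1 payload=0x21=33: acc |= 33<<7 -> acc=4272 shift=14
  byte[11]=0x53 cont=0 payload=0x53=83: acc |= 83<<14 -> acc=1364144 shift=21 [end]
Varint 4: bytes[9:12] = B0 A1 53 -> value 1364144 (3 byte(s))
  byte[12]=0x01 cont=0 payload=0x01=1: acc |= 1<<0 -> acc=1 shift=7 [end]
Varint 5: bytes[12:13] = 01 -> value 1 (1 byte(s))
  byte[13]=0xA8 cont=1 payload=0x28=40: acc |= 40<<0 -> acc=40 shift=7
  byte[14]=0xAE cont=1 payload=0x2E=46: acc |= 46<<7 -> acc=5928 shift=14
  byte[15]=0x21 cont=0 payload=0x21=33: acc |= 33<<14 -> acc=546600 shift=21 [end]
Varint 6: bytes[13:16] = A8 AE 21 -> value 546600 (3 byte(s))
  byte[16]=0xAE cont=1 payload=0x2E=46: acc |= 46<<0 -> acc=46 shift=7
  byte[17]=0xD4 cont=1 payload=0x54=84: acc |= 84<<7 -> acc=10798 shift=14
  byte[18]=0x81 cont=1 payload=0x01=1: acc |= 1<<14 -> acc=27182 shift=21
  byte[19]=0x61 cont=0 payload=0x61=97: acc |= 97<<21 -> acc=203450926 shift=28 [end]
Varint 7: bytes[16:20] = AE D4 81 61 -> value 203450926 (4 byte(s))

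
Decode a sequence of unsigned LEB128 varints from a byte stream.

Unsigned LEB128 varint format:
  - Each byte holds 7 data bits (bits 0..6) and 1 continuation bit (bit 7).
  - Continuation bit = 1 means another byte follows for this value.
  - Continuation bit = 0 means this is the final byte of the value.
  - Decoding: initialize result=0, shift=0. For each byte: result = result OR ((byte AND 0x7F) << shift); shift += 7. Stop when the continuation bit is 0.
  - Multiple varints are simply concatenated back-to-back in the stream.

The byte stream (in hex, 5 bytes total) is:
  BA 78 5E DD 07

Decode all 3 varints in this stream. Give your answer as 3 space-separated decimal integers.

Answer: 15418 94 989

Derivation:
  byte[0]=0xBA cont=1 payload=0x3A=58: acc |= 58<<0 -> acc=58 shift=7
  byte[1]=0x78 cont=0 payload=0x78=120: acc |= 120<<7 -> acc=15418 shift=14 [end]
Varint 1: bytes[0:2] = BA 78 -> value 15418 (2 byte(s))
  byte[2]=0x5E cont=0 payload=0x5E=94: acc |= 94<<0 -> acc=94 shift=7 [end]
Varint 2: bytes[2:3] = 5E -> value 94 (1 byte(s))
  byte[3]=0xDD cont=1 payload=0x5D=93: acc |= 93<<0 -> acc=93 shift=7
  byte[4]=0x07 cont=0 payload=0x07=7: acc |= 7<<7 -> acc=989 shift=14 [end]
Varint 3: bytes[3:5] = DD 07 -> value 989 (2 byte(s))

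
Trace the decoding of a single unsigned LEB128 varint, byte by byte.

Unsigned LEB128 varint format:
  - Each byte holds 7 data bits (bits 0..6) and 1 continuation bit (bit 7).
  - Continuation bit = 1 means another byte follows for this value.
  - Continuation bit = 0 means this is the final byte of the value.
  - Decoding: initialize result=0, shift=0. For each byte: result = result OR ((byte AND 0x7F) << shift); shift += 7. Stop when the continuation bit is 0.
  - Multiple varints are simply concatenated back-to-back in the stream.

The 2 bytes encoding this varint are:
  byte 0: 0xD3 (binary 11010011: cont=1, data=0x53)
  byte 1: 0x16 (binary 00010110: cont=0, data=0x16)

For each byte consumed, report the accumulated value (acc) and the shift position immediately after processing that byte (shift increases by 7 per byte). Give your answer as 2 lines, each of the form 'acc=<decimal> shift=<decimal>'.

byte 0=0xD3: payload=0x53=83, contrib = 83<<0 = 83; acc -> 83, shift -> 7
byte 1=0x16: payload=0x16=22, contrib = 22<<7 = 2816; acc -> 2899, shift -> 14

Answer: acc=83 shift=7
acc=2899 shift=14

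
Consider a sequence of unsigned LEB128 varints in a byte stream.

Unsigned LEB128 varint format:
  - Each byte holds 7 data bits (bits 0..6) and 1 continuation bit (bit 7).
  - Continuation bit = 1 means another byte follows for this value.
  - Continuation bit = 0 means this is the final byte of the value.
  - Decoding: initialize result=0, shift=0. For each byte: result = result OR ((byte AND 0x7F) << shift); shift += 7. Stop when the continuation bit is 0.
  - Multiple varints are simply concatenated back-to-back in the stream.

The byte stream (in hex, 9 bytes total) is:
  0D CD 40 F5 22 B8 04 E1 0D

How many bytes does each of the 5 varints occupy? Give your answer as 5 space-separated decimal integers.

Answer: 1 2 2 2 2

Derivation:
  byte[0]=0x0D cont=0 payload=0x0D=13: acc |= 13<<0 -> acc=13 shift=7 [end]
Varint 1: bytes[0:1] = 0D -> value 13 (1 byte(s))
  byte[1]=0xCD cont=1 payload=0x4D=77: acc |= 77<<0 -> acc=77 shift=7
  byte[2]=0x40 cont=0 payload=0x40=64: acc |= 64<<7 -> acc=8269 shift=14 [end]
Varint 2: bytes[1:3] = CD 40 -> value 8269 (2 byte(s))
  byte[3]=0xF5 cont=1 payload=0x75=117: acc |= 117<<0 -> acc=117 shift=7
  byte[4]=0x22 cont=0 payload=0x22=34: acc |= 34<<7 -> acc=4469 shift=14 [end]
Varint 3: bytes[3:5] = F5 22 -> value 4469 (2 byte(s))
  byte[5]=0xB8 cont=1 payload=0x38=56: acc |= 56<<0 -> acc=56 shift=7
  byte[6]=0x04 cont=0 payload=0x04=4: acc |= 4<<7 -> acc=568 shift=14 [end]
Varint 4: bytes[5:7] = B8 04 -> value 568 (2 byte(s))
  byte[7]=0xE1 cont=1 payload=0x61=97: acc |= 97<<0 -> acc=97 shift=7
  byte[8]=0x0D cont=0 payload=0x0D=13: acc |= 13<<7 -> acc=1761 shift=14 [end]
Varint 5: bytes[7:9] = E1 0D -> value 1761 (2 byte(s))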